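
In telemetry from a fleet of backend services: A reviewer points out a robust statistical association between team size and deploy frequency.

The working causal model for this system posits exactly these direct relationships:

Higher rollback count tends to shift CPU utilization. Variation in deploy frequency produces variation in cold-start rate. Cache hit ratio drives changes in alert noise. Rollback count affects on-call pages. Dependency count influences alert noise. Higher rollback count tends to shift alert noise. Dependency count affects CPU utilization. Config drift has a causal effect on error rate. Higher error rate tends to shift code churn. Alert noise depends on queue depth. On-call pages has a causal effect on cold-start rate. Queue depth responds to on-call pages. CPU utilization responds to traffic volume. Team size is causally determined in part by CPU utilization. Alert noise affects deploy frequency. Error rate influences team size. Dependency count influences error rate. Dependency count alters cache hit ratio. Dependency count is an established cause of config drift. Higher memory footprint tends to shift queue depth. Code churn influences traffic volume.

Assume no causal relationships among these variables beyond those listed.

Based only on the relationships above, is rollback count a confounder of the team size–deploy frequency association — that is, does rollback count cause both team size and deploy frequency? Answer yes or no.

yes

Rollback count has a causal path to team size (rollback count → CPU utilization → team size) and to deploy frequency (rollback count → alert noise → deploy frequency), so it is a common cause of both — a confounder.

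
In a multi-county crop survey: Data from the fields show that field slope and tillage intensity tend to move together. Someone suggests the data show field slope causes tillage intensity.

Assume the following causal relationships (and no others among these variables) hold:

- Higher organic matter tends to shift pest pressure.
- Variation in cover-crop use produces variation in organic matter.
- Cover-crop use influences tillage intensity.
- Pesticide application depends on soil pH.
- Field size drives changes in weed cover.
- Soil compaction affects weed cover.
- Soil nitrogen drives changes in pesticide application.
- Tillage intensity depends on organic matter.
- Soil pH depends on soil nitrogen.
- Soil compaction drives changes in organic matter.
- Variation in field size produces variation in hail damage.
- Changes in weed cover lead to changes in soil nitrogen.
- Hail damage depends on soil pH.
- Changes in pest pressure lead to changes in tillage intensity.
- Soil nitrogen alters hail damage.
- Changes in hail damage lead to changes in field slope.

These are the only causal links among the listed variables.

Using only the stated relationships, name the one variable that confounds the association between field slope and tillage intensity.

Soil compaction has a causal path to field slope (soil compaction → weed cover → soil nitrogen → hail damage → field slope) and a separate causal path to tillage intensity (soil compaction → organic matter → tillage intensity), so it is a common cause of both.
No stated relationship gives field slope a causal route to tillage intensity, so the correlation is explained by the shared upstream cause rather than a direct effect.

soil compaction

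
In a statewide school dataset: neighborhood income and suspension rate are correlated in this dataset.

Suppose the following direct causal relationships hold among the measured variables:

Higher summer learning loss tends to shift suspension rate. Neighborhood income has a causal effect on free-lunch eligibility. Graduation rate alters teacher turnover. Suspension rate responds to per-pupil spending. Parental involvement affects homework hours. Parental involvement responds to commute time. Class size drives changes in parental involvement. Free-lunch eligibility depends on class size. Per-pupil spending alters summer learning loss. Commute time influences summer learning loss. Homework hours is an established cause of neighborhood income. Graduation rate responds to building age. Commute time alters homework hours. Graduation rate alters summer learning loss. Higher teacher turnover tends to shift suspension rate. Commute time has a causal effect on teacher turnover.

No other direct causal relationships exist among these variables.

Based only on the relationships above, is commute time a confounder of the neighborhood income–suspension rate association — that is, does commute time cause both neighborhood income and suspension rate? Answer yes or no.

Commute time has a causal path to neighborhood income (commute time → homework hours → neighborhood income) and to suspension rate (commute time → summer learning loss → suspension rate), so it is a common cause of both — a confounder.

yes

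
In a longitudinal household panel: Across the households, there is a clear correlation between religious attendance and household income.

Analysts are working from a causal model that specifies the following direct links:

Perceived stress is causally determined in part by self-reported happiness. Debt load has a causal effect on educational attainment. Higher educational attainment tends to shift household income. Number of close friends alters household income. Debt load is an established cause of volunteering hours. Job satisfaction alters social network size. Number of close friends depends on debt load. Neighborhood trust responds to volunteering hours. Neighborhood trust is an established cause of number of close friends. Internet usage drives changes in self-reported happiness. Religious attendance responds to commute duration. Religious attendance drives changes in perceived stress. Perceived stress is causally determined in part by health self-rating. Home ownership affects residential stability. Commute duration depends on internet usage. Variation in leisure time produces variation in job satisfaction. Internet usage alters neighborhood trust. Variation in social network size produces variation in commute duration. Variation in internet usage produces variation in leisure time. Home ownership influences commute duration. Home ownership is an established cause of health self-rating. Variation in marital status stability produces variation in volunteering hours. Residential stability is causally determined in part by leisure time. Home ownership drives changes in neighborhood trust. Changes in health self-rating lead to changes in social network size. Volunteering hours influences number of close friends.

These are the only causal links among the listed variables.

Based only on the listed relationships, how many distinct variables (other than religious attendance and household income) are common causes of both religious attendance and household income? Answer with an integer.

The common causes are: home ownership (to religious attendance via home ownership → commute duration → religious attendance; to household income via home ownership → neighborhood trust → number of close friends → household income); internet usage (to religious attendance via internet usage → commute duration → religious attendance; to household income via internet usage → neighborhood trust → number of close friends → household income).
Every other variable lacks a causal path to at least one of religious attendance and household income.

2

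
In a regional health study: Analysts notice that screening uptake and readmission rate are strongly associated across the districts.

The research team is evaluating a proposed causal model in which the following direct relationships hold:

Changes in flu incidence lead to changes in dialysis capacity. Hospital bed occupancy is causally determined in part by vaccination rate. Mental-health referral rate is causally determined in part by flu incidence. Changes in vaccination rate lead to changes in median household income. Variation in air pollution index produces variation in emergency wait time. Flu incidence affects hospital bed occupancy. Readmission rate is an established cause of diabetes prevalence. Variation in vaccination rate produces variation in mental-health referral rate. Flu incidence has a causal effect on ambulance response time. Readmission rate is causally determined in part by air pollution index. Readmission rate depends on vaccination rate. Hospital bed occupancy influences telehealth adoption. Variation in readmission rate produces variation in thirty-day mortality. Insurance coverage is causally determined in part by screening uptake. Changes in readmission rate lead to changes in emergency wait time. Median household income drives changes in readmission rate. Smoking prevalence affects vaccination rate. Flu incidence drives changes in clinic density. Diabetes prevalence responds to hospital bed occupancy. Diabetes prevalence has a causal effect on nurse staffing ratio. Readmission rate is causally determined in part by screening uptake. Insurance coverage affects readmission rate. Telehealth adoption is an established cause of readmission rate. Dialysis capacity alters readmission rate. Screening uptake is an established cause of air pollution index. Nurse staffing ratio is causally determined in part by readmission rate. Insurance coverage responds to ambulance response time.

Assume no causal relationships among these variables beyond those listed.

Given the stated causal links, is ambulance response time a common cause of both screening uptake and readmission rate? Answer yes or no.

no

Ambulance response time has no stated causal path to screening uptake. A confounder must cause both variables, so ambulance response time does not qualify.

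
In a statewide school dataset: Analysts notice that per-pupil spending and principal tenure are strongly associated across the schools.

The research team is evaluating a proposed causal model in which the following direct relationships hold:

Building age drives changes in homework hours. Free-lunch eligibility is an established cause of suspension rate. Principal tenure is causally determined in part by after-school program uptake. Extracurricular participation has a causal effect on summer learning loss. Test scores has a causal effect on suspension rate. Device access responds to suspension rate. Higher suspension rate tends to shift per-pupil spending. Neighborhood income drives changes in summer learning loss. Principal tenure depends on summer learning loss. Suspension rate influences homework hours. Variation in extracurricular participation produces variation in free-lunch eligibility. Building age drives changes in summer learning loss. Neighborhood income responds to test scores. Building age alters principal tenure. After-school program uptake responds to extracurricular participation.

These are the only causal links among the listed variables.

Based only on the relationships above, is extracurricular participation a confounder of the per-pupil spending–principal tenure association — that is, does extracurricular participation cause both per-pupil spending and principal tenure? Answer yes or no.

yes

Extracurricular participation has a causal path to per-pupil spending (extracurricular participation → free-lunch eligibility → suspension rate → per-pupil spending) and to principal tenure (extracurricular participation → after-school program uptake → principal tenure), so it is a common cause of both — a confounder.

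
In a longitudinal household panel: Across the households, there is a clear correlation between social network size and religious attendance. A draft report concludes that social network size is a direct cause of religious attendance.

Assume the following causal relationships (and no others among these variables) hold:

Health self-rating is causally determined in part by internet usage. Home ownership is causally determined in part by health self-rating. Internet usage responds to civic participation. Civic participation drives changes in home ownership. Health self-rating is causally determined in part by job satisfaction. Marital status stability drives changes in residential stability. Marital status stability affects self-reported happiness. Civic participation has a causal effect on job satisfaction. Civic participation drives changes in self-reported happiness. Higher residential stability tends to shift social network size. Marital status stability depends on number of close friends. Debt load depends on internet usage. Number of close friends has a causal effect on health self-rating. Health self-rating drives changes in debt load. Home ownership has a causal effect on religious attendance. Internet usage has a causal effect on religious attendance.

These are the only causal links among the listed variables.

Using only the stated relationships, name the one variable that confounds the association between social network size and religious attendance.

Number of close friends has a causal path to social network size (number of close friends → marital status stability → residential stability → social network size) and a separate causal path to religious attendance (number of close friends → health self-rating → home ownership → religious attendance), so it is a common cause of both.
No stated relationship gives social network size a causal route to religious attendance, so the correlation is explained by the shared upstream cause rather than a direct effect.

number of close friends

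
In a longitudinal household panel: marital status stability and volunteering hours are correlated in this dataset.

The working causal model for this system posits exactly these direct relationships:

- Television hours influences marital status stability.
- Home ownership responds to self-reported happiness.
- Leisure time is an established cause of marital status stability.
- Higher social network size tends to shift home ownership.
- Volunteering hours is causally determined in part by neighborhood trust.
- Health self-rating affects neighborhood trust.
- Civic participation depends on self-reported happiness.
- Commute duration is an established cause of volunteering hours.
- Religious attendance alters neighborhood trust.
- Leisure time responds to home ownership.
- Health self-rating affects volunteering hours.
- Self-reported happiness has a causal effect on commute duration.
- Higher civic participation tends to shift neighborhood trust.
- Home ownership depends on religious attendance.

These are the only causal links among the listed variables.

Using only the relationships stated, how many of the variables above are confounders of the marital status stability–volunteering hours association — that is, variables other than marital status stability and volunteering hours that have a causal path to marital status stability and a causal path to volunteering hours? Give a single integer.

2

The common causes are: religious attendance (to marital status stability via religious attendance → home ownership → leisure time → marital status stability; to volunteering hours via religious attendance → neighborhood trust → volunteering hours); self-reported happiness (to marital status stability via self-reported happiness → home ownership → leisure time → marital status stability; to volunteering hours via self-reported happiness → commute duration → volunteering hours).
Every other variable lacks a causal path to at least one of marital status stability and volunteering hours.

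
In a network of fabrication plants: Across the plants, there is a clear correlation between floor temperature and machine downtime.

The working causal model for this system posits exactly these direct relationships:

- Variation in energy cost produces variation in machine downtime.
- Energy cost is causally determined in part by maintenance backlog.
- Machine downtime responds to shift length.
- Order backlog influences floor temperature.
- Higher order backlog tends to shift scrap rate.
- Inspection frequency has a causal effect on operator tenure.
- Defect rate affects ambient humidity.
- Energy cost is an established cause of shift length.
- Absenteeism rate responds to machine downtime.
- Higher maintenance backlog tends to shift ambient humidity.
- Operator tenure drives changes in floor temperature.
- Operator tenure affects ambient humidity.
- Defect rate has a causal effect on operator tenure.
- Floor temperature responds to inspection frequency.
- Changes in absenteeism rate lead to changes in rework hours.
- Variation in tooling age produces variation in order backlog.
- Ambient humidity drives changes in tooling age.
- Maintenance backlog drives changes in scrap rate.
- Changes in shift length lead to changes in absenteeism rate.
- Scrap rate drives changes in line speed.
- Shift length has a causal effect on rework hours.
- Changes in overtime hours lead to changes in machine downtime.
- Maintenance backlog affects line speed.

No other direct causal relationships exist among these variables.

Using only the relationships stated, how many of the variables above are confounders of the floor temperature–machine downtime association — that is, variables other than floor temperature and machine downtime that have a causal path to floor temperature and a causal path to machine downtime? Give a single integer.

1

The common causes are: maintenance backlog (to floor temperature via maintenance backlog → ambient humidity → tooling age → order backlog → floor temperature; to machine downtime via maintenance backlog → energy cost → machine downtime).
Every other variable lacks a causal path to at least one of floor temperature and machine downtime.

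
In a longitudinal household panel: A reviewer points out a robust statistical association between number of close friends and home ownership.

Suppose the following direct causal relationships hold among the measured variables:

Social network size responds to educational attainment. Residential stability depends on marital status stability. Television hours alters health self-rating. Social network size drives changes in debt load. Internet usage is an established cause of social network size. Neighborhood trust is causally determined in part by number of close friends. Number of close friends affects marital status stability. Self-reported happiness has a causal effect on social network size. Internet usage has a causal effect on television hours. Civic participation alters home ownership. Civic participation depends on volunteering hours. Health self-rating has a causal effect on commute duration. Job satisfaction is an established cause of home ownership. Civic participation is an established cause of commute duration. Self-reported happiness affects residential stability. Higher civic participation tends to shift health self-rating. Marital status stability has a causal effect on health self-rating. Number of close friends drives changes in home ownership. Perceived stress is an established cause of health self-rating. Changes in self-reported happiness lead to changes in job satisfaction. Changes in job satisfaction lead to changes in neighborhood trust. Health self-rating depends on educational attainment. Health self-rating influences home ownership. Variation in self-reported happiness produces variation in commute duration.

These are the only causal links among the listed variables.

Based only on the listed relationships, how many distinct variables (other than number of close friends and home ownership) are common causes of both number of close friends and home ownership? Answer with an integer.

0

No listed variable has a causal path to both number of close friends and home ownership, so there are no common causes.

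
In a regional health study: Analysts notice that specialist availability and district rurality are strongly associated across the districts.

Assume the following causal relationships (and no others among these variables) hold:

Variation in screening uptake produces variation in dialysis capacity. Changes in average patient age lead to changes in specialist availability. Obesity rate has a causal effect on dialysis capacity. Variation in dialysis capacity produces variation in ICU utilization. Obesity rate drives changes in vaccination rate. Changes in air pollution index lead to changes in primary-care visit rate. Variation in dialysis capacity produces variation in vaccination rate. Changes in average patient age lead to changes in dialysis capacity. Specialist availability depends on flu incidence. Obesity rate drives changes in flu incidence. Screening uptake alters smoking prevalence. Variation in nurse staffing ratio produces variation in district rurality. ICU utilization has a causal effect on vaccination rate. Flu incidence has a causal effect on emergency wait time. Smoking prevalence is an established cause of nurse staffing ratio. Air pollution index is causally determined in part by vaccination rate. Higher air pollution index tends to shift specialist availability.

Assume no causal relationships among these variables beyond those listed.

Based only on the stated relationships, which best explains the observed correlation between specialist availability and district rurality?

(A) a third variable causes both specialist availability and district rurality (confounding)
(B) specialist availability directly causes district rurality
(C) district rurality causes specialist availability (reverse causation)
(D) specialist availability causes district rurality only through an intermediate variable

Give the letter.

A

Screening uptake causes specialist availability (screening uptake → dialysis capacity → vaccination rate → air pollution index → specialist availability) and district rurality (screening uptake → smoking prevalence → nurse staffing ratio → district rurality) — a common cause creating the correlation.
There is no stated path from specialist availability to district rurality or from district rurality to specialist availability, so neither direct nor reverse causation applies.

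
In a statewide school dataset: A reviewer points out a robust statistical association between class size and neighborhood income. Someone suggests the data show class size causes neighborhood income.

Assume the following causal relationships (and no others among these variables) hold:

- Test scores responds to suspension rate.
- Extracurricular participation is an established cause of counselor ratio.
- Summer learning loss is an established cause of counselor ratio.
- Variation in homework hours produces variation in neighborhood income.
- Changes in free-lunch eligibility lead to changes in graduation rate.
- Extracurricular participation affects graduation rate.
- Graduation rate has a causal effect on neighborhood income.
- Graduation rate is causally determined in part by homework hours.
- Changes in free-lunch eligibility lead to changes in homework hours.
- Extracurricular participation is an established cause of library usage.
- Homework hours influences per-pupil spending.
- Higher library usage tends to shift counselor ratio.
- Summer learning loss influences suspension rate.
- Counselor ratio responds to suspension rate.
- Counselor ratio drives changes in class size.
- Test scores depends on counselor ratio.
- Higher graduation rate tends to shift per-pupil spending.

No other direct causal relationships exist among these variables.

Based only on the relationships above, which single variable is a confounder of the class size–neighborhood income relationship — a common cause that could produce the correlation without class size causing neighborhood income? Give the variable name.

Extracurricular participation has a causal path to class size (extracurricular participation → counselor ratio → class size) and a separate causal path to neighborhood income (extracurricular participation → graduation rate → neighborhood income), so it is a common cause of both.
No stated relationship gives class size a causal route to neighborhood income, so the correlation is explained by the shared upstream cause rather than a direct effect.

extracurricular participation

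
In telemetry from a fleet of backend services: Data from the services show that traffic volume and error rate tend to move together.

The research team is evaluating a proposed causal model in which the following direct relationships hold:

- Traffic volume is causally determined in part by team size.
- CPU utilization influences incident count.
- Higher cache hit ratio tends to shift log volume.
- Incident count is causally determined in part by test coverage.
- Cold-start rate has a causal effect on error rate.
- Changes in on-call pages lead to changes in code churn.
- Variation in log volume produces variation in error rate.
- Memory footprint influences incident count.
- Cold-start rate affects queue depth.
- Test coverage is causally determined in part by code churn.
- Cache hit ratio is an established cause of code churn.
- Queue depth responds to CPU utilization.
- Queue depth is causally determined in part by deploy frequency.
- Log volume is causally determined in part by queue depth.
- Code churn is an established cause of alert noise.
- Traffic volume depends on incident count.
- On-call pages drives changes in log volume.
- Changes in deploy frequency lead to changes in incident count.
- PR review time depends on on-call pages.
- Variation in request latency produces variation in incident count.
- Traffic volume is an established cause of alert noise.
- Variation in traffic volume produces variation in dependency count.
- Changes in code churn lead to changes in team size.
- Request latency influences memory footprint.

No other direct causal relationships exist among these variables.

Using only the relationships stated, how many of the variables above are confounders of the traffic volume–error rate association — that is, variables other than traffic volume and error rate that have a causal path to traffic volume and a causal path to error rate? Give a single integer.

4

The common causes are: CPU utilization (to traffic volume via CPU utilization → incident count → traffic volume; to error rate via CPU utilization → queue depth → log volume → error rate); cache hit ratio (to traffic volume via cache hit ratio → code churn → team size → traffic volume; to error rate via cache hit ratio → log volume → error rate); deploy frequency (to traffic volume via deploy frequency → incident count → traffic volume; to error rate via deploy frequency → queue depth → log volume → error rate); on-call pages (to traffic volume via on-call pages → code churn → team size → traffic volume; to error rate via on-call pages → log volume → error rate).
Every other variable lacks a causal path to at least one of traffic volume and error rate.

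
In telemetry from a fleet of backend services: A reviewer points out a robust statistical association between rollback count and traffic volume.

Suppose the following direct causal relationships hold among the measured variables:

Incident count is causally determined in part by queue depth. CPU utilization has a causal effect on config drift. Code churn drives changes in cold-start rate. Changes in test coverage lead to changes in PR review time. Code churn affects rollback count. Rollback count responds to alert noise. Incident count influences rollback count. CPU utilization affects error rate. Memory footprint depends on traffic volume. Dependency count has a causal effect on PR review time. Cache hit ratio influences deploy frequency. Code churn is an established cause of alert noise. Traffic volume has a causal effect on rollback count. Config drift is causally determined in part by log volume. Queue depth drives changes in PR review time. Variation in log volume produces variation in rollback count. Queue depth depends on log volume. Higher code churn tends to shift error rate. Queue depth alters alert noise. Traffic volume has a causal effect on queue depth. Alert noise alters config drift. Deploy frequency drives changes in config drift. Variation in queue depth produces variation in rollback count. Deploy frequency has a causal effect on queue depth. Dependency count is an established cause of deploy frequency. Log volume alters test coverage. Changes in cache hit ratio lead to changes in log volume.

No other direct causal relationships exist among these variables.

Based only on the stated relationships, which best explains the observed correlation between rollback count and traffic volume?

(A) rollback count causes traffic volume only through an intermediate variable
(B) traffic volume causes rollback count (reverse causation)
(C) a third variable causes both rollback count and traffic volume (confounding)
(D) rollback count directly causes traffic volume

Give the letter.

B

The stated link runs traffic volume → rollback count; rollback count has no causal path to traffic volume. No variable causes both, so confounding is ruled out. The correlation reflects reverse causation.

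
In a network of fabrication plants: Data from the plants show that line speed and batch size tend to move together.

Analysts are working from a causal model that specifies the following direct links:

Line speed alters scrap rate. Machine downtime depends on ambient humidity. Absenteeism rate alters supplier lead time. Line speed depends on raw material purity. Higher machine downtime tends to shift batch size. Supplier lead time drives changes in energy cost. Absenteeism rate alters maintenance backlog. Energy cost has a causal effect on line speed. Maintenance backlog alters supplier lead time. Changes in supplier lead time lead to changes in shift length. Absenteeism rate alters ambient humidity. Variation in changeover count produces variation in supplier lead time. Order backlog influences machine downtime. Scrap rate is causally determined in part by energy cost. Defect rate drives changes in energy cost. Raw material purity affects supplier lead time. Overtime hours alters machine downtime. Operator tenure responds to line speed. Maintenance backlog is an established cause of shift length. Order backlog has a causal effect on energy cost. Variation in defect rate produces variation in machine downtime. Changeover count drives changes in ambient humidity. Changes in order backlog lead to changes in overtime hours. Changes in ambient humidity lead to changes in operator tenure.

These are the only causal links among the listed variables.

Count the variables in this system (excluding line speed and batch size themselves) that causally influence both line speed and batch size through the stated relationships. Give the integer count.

4

The common causes are: absenteeism rate (to line speed via absenteeism rate → supplier lead time → energy cost → line speed; to batch size via absenteeism rate → ambient humidity → machine downtime → batch size); changeover count (to line speed via changeover count → supplier lead time → energy cost → line speed; to batch size via changeover count → ambient humidity → machine downtime → batch size); defect rate (to line speed via defect rate → energy cost → line speed; to batch size via defect rate → machine downtime → batch size); order backlog (to line speed via order backlog → energy cost → line speed; to batch size via order backlog → machine downtime → batch size).
Every other variable lacks a causal path to at least one of line speed and batch size.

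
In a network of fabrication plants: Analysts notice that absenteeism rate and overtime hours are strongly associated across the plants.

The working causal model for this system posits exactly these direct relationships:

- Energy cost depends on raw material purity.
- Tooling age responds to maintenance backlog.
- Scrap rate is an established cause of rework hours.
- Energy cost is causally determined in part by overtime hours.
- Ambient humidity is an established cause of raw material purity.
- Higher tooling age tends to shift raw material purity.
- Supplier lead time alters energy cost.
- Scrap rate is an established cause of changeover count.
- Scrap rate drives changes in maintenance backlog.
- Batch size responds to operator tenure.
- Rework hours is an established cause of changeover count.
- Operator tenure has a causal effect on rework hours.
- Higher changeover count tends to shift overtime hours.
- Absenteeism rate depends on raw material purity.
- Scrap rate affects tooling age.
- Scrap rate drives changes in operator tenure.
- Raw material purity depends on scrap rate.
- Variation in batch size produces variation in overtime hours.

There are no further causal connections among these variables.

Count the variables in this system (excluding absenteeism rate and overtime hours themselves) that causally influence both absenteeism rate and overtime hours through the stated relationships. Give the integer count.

1

The common causes are: scrap rate (to absenteeism rate via scrap rate → raw material purity → absenteeism rate; to overtime hours via scrap rate → changeover count → overtime hours).
Every other variable lacks a causal path to at least one of absenteeism rate and overtime hours.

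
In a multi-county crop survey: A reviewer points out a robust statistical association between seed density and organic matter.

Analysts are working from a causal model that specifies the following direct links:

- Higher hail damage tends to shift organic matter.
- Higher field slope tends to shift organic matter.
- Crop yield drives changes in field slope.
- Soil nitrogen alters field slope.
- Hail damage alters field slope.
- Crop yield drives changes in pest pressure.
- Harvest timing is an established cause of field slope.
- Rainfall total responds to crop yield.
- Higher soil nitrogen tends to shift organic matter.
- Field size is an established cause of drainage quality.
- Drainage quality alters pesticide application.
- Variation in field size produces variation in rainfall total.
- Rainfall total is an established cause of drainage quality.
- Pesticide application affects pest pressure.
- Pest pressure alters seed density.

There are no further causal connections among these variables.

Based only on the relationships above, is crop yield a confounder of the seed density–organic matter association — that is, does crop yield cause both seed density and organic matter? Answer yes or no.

yes

Crop yield has a causal path to seed density (crop yield → pest pressure → seed density) and to organic matter (crop yield → field slope → organic matter), so it is a common cause of both — a confounder.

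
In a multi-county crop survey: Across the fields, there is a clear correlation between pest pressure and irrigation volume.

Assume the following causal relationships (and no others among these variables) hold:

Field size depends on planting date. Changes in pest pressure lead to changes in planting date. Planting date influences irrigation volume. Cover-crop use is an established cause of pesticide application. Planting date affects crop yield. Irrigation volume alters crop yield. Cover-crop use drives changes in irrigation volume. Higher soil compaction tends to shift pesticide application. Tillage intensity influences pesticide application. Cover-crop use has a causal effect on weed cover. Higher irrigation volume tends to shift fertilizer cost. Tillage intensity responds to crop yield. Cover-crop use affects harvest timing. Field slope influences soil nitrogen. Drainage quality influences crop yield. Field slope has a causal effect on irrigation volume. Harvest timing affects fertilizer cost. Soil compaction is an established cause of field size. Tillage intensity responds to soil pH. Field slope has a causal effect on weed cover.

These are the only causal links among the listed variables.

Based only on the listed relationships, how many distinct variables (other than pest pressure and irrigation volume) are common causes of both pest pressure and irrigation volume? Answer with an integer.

0

No listed variable has a causal path to both pest pressure and irrigation volume, so there are no common causes.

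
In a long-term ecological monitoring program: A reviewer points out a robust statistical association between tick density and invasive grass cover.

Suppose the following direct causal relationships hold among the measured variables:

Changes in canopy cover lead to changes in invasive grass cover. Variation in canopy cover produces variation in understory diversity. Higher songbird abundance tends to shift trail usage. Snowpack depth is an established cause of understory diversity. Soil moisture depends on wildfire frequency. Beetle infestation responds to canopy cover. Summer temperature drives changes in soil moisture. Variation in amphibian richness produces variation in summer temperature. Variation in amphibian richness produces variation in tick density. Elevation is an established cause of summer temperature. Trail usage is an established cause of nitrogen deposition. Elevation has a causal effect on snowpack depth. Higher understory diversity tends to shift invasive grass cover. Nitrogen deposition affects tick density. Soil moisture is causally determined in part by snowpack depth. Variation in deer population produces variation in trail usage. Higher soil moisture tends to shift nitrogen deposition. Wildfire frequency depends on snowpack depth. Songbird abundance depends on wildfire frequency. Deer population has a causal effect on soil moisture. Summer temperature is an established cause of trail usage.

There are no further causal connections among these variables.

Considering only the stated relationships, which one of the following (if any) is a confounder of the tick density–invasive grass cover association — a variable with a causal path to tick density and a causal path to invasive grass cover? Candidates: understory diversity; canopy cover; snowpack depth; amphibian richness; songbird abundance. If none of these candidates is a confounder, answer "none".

snowpack depth

Snowpack depth causes tick density (snowpack depth → soil moisture → nitrogen deposition → tick density) and also causes invasive grass cover (snowpack depth → understory diversity → invasive grass cover); it is a common cause of both.
Each of the other candidates lacks a causal path to at least one of tick density and invasive grass cover, so they do not confound the relationship.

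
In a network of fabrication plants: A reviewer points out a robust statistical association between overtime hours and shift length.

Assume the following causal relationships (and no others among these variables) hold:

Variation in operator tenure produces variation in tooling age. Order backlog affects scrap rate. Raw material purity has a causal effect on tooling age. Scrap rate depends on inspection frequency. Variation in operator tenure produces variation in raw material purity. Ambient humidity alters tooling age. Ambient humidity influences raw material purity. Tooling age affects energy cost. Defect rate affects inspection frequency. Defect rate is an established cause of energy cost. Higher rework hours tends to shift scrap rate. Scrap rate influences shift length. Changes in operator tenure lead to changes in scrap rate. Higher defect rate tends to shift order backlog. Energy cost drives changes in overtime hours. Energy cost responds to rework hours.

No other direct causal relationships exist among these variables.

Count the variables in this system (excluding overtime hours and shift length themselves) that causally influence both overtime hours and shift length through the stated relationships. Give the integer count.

3

The common causes are: defect rate (to overtime hours via defect rate → energy cost → overtime hours; to shift length via defect rate → order backlog → scrap rate → shift length); operator tenure (to overtime hours via operator tenure → tooling age → energy cost → overtime hours; to shift length via operator tenure → scrap rate → shift length); rework hours (to overtime hours via rework hours → energy cost → overtime hours; to shift length via rework hours → scrap rate → shift length).
Every other variable lacks a causal path to at least one of overtime hours and shift length.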